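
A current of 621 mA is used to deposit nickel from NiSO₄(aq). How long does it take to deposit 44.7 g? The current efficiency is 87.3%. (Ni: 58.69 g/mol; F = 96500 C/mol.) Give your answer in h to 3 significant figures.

n(Ni) = 44.7 / 58.69 = 0.7616 mol
Ni²⁺ + 2e⁻ → Ni, so n(e⁻) = 2 × 0.7616 = 1.523 mol
Q = 1.523 × 96500 / 0.873 = 1.683×10^5 C
t = Q / I = 1.683×10^5 / 0.621 = 2.710×10^5 s = 75.3 h

75.3 h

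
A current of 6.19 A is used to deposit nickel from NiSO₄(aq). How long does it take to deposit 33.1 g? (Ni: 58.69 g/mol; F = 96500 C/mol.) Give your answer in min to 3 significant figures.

n(Ni) = 33.1 / 58.69 = 0.5640 mol
Ni²⁺ + 2e⁻ → Ni, so n(e⁻) = 2 × 0.5640 = 1.128 mol
Q = 1.128 × 96500 = 1.089×10^5 C
t = Q / I = 1.089×10^5 / 6.19 = 17590 s = 293 min

293 min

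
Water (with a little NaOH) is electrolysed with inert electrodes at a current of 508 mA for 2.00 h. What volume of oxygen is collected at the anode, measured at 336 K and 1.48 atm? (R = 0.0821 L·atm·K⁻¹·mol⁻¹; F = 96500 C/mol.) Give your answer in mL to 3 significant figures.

Charge passed = 0.508 × 7200 = 3658 C
n(e⁻) = 3658 / 96500 = 0.03791 mol
2H₂O → O₂ + 4H⁺ + 4e⁻, so n(O₂) = 0.03791 / 4 = 0.009478 mol
V = nRT/P = 0.009478 × 0.0821 × 336 / 1.48 = 0.1767 L
= 177 mL

177 mL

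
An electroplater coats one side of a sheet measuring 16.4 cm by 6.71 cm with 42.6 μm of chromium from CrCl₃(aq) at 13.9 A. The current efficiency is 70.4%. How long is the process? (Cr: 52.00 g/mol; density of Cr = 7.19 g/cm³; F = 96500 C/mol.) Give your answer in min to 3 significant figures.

Plated area = 16.4 × 6.71 = 110.0 cm²
Volume = 110.0 × 42.6×10⁻⁴ cm = 0.4686 cm³
m(Cr) = 0.4686 × 7.19 = 3.369 g
n(Cr) = 3.369 / 52.00 = 0.06479 mol; n(e⁻) = 3 × 0.06479 = 0.1944 mol
Q = 0.1944 × 96500 / 0.704 = 26650 C
t = 26650 / 13.9 = 1917 s = 32.0 min

32.0 min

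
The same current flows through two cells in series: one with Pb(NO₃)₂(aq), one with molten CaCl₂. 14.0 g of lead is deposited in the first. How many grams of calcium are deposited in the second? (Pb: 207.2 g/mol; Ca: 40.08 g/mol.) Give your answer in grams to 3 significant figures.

n(Pb) = 14.0 / 207.2 = 0.06757 mol
Pb²⁺ + 2e⁻ → Pb, so n(e⁻) = 2 × 0.06757 = 0.1351 mol
In series, the same 0.1351 mol of electrons flows through the second cell.
Ca²⁺ + 2e⁻ → Ca, so n(Ca) = 0.1351 / 2 = 0.06755 mol
m(Ca) = 0.06755 × 40.08 = 2.71 g

2.71 g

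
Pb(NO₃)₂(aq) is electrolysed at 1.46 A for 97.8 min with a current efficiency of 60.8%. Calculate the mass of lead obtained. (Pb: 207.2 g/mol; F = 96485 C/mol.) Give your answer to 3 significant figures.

5.59 g

Q = 1.46 × 5868 = 8567 C
n(e⁻) = 8567 / 96485 = 0.08879 mol
Pb²⁺ + 2e⁻ → Pb, so theoretical m(Pb) = 0.04440 × 207.2 = 9.200 g
Actual mass = 60.8% × 9.200 = 5.59 g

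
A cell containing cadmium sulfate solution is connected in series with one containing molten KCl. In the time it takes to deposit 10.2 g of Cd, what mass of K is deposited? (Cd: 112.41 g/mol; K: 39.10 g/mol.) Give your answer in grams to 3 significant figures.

7.10 g

n(Cd) = 10.2 / 112.41 = 0.09074 mol
Cd²⁺ + 2e⁻ → Cd, so n(e⁻) = 2 × 0.09074 = 0.1815 mol
Same current for the same time ⇒ same n(e⁻) = 0.1815 mol in both cells.
K⁺ + e⁻ → K, so n(K) = 0.1815 mol
m(K) = 0.1815 × 39.10 = 7.10 g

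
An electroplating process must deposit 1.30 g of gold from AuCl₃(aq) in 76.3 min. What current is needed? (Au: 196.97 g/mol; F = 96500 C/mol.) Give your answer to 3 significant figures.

0.417 A

n(Au) = 1.30 / 196.97 = 0.006600 mol
Au³⁺ + 3e⁻ → Au, so n(e⁻) = 3 × 0.006600 = 0.01980 mol
Q = 0.01980 × 96500 = 1911 C
I = Q / t = 1911 / 4578 s = 0.417 A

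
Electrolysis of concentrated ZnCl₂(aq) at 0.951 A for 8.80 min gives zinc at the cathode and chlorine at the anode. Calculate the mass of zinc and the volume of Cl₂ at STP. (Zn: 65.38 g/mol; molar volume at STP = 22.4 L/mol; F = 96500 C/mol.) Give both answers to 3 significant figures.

0.170 g Zn; 0.0583 L Cl₂

Q = 0.951 × 528 = 502.1 C; n(e⁻) = 502.1 / 96500 = 0.005203 mol
Cathode: Zn²⁺ + 2e⁻ → Zn → n(Zn) = 0.005203/2 = 0.002602 mol → 0.170 g
Anode: 2Cl⁻ → Cl₂ + 2e⁻ → n(Cl₂) = 0.005203/2 = 0.002602 mol → 0.0583 L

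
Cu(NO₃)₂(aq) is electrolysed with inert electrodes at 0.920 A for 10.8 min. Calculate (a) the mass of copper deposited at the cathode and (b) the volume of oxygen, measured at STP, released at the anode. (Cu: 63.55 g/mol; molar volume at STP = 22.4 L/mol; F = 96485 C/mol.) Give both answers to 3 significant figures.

0.196 g Cu; 0.0346 L O₂

Q = 0.920 × 648 = 596.2 C; n(e⁻) = 596.2 / 96485 = 0.006179 mol
Cathode: Cu²⁺ + 2e⁻ → Cu → n(Cu) = 0.006179/2 = 0.003090 mol → 0.196 g
Anode: 2H₂O → O₂ + 4H⁺ + 4e⁻ → n(O₂) = 0.006179/4 = 0.001545 mol → 0.0346 L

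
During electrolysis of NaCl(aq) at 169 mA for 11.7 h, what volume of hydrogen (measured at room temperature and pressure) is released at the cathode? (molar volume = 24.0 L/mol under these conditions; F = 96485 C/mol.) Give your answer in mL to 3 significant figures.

Charge passed = 0.169 × 42120 = 7118 C
Moles of electrons = 7118 / 96485 = 0.07377 mol
2H⁺ + 2e⁻ → H₂, so n(H₂) = 0.07377 / 2 = 0.03689 mol
V = 0.03689 × 24.0 = 0.8854 L
= 885 mL

885 mL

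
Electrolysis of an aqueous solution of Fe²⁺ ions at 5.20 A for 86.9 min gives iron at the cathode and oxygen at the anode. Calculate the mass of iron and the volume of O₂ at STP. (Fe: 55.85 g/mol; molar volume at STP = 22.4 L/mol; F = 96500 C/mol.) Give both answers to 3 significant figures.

7.85 g Fe; 1.57 L O₂

Q = 5.20 × 5214 = 27110 C; n(e⁻) = 27110 / 96500 = 0.2809 mol
Cathode: Fe²⁺ + 2e⁻ → Fe → n(Fe) = 0.2809/2 = 0.1405 mol → 7.85 g
Anode: 2H₂O → O₂ + 4H⁺ + 4e⁻ → n(O₂) = 0.2809/4 = 0.07023 mol → 1.57 L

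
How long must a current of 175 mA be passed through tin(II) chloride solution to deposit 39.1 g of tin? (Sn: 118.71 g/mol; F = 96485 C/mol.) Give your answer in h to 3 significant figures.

n(Sn) = 39.1 / 118.71 = 0.3294 mol
Sn²⁺ + 2e⁻ → Sn, so n(e⁻) = 2 × 0.3294 = 0.6588 mol
Q = 0.6588 × 96485 = 63560 C
t = Q / I = 63560 / 0.175 = 3.632×10^5 s = 101 h

101 h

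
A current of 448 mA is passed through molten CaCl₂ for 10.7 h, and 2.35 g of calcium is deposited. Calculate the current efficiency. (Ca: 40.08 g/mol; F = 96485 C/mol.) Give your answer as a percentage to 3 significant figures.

65.6%

Q = 0.448 × 38520 = 17260 C
n(e⁻) = 17260 / 96485 = 0.1789 mol
Ca²⁺ + 2e⁻ → Ca, so theoretical n(Ca) = 0.08945 mol → 3.585 g
Efficiency = 2.35 / 3.585 = 0.6555 = 65.6%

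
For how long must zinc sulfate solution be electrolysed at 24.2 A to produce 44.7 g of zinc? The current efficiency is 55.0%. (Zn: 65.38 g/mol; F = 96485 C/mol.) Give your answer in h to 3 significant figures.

2.75 h

n(Zn) = 44.7 / 65.38 = 0.6837 mol
Zn²⁺ + 2e⁻ → Zn, so n(e⁻) = 2 × 0.6837 = 1.367 mol
Q = 1.367 × 96485 / 0.550 = 2.398×10^5 C
t = Q / I = 2.398×10^5 / 24.2 = 9909 s = 2.75 h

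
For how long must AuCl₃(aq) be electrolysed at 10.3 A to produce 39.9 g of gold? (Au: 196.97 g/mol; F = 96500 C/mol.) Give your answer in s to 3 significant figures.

n(Au) = 39.9 / 196.97 = 0.2026 mol
Au³⁺ + 3e⁻ → Au, so n(e⁻) = 3 × 0.2026 = 0.6078 mol
Q = 0.6078 × 96500 = 58650 C
t = Q / I = 58650 / 10.3 = 5694 s

5690 s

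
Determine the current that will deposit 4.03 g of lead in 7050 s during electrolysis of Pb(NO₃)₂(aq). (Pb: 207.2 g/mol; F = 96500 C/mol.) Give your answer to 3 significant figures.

n(Pb) = 4.03 / 207.2 = 0.01945 mol
Pb²⁺ + 2e⁻ → Pb, so n(e⁻) = 2 × 0.01945 = 0.03890 mol
Q = 0.03890 × 96500 = 3754 C
I = Q / t = 3754 / 7050 s = 0.532 A

0.532 A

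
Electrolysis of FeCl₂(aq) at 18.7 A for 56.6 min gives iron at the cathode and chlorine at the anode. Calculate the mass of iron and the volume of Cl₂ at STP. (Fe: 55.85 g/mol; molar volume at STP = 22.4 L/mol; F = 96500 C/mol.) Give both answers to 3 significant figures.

18.4 g Fe; 7.37 L Cl₂

Q = 18.7 × 3396 = 63510 C; n(e⁻) = 63510 / 96500 = 0.6581 mol
Cathode: Fe²⁺ + 2e⁻ → Fe → n(Fe) = 0.6581/2 = 0.3291 mol → 18.4 g
Anode: 2Cl⁻ → Cl₂ + 2e⁻ → n(Cl₂) = 0.6581/2 = 0.3291 mol → 7.37 L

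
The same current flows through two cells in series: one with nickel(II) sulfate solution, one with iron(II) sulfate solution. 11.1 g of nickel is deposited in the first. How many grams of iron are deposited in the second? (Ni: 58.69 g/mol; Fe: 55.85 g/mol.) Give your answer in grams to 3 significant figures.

10.6 g

n(Ni) = 11.1 / 58.69 = 0.1891 mol
Ni²⁺ + 2e⁻ → Ni, so n(e⁻) = 2 × 0.1891 = 0.3782 mol
Since the cells are in series, n(e⁻) in the Fe cell is also 0.3782 mol.
Fe²⁺ + 2e⁻ → Fe, so n(Fe) = 0.3782 / 2 = 0.1891 mol
m(Fe) = 0.1891 × 55.85 = 10.6 g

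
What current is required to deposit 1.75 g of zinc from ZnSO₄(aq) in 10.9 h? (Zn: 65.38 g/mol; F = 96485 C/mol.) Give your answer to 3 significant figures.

n(Zn) = 1.75 / 65.38 = 0.02677 mol
Zn²⁺ + 2e⁻ → Zn, so n(e⁻) = 2 × 0.02677 = 0.05354 mol
Q = 0.05354 × 96485 = 5166 C
I = Q / t = 5166 / 39240 s = 0.132 A

0.132 A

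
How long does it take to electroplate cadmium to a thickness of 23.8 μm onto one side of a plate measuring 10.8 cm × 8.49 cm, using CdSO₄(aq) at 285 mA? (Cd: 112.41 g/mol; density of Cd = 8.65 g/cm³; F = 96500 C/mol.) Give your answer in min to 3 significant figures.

Plated area = 10.8 × 8.49 = 91.69 cm²
Volume = 91.69 × 23.8×10⁻⁴ cm = 0.2182 cm³
m(Cd) = 0.2182 × 8.65 = 1.887 g
n(Cd) = 1.887 / 112.41 = 0.01679 mol; n(e⁻) = 2 × 0.01679 = 0.03358 mol
Q = 0.03358 × 96500 = 3240 C
t = 3240 / 0.285 = 11370 s = 190 min

190 min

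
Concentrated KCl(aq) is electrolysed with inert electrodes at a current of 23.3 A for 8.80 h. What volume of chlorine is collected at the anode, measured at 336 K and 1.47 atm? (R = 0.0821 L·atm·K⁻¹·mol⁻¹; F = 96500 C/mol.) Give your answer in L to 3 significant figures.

Q = It = 23.3 × 31680 = 7.381×10^5 C
n(e⁻) = Q/F = 7.381×10^5/96500 = 7.649 mol
2Cl⁻ → Cl₂ + 2e⁻, so n(Cl₂) = 7.649 / 2 = 3.825 mol
V = nRT/P = 3.825 × 0.0821 × 336 / 1.47 = 71.78 L

71.8 L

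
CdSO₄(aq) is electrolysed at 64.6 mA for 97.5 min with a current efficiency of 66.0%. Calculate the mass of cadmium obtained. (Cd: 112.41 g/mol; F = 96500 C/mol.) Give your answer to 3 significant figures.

0.145 g

Q = 0.0646 × 5850 = 377.9 C
n(e⁻) = 377.9 / 96500 = 0.003916 mol
Cd²⁺ + 2e⁻ → Cd, so theoretical m(Cd) = 0.001958 × 112.41 = 0.2201 g
Actual mass = 66.0% × 0.2201 = 0.145 g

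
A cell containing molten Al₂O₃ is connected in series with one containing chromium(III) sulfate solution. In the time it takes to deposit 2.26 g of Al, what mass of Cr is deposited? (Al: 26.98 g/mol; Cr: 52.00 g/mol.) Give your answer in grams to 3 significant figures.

4.36 g

n(Al) = 2.26 / 26.98 = 0.08377 mol
Al³⁺ + 3e⁻ → Al, so n(e⁻) = 3 × 0.08377 = 0.2513 mol
The cells are in series, so the same charge (and hence the same n(e⁻) = 0.2513 mol) passes through both.
Cr³⁺ + 3e⁻ → Cr, so n(Cr) = 0.2513 / 3 = 0.08377 mol
m(Cr) = 0.08377 × 52.00 = 4.36 g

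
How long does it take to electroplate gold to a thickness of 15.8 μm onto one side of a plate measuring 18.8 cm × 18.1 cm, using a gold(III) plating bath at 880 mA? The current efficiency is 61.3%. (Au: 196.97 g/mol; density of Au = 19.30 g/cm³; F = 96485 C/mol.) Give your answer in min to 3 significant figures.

Plated area = 18.8 × 18.1 = 340.3 cm²
Volume = 340.3 × 15.8×10⁻⁴ cm = 0.5377 cm³
m(Au) = 0.5377 × 19.30 = 10.38 g
n(Au) = 10.38 / 196.97 = 0.05270 mol; n(e⁻) = 3 × 0.05270 = 0.1581 mol
Q = 0.1581 × 96485 / 0.613 = 24880 C
t = 24880 / 0.880 = 28270 s = 471 min

471 min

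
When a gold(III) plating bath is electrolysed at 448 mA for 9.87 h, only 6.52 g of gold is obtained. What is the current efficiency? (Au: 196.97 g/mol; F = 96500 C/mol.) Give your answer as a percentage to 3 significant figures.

60.2%

Q = 0.448 × 35532 = 15920 C
n(e⁻) = 15920 / 96500 = 0.1650 mol
Au³⁺ + 3e⁻ → Au, so theoretical n(Au) = 0.05500 mol → 10.83 g
Efficiency = 6.52 / 10.83 = 0.6020 = 60.2%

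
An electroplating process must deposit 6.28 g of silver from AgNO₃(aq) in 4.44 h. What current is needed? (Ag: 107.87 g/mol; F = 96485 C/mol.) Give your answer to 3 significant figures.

0.351 A

n(Ag) = 6.28 / 107.87 = 0.05822 mol
Ag⁺ + e⁻ → Ag, so n(e⁻) = 0.05822 mol
Q = 0.05822 × 96485 = 5617 C
I = Q / t = 5617 / 15984 s = 0.351 A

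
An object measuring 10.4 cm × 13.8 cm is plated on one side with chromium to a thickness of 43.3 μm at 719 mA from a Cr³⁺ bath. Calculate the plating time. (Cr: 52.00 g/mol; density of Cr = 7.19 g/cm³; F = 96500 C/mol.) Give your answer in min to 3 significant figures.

577 min

Plated area = 10.4 × 13.8 = 143.5 cm²
Volume = 143.5 × 43.3×10⁻⁴ cm = 0.6214 cm³
m(Cr) = 0.6214 × 7.19 = 4.468 g
n(Cr) = 4.468 / 52.00 = 0.08592 mol; n(e⁻) = 3 × 0.08592 = 0.2578 mol
Q = 0.2578 × 96500 = 24880 C
t = 24880 / 0.719 = 34600 s = 577 min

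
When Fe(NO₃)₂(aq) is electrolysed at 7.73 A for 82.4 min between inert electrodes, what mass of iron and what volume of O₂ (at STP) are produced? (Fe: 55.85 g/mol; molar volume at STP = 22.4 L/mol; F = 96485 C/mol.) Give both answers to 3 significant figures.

Q = 7.73 × 4944 = 38220 C; n(e⁻) = 38220 / 96485 = 0.3961 mol
Cathode: Fe²⁺ + 2e⁻ → Fe → n(Fe) = 0.3961/2 = 0.1981 mol → 11.1 g
Anode: 2H₂O → O₂ + 4H⁺ + 4e⁻ → n(O₂) = 0.3961/4 = 0.09903 mol → 2.22 L

11.1 g Fe; 2.22 L O₂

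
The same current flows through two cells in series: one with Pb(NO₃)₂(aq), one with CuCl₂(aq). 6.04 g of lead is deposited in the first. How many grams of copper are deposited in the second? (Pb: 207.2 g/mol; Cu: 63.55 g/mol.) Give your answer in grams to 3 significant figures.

1.85 g

n(Pb) = 6.04 / 207.2 = 0.02915 mol
Pb²⁺ + 2e⁻ → Pb, so n(e⁻) = 2 × 0.02915 = 0.05830 mol
Same current for the same time ⇒ same n(e⁻) = 0.05830 mol in both cells.
Cu²⁺ + 2e⁻ → Cu, so n(Cu) = 0.05830 / 2 = 0.02915 mol
m(Cu) = 0.02915 × 63.55 = 1.85 g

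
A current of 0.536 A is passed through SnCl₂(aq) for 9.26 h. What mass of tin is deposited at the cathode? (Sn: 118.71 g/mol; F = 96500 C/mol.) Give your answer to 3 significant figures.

Q = It = 0.536 × 33336 = 17870 C
Moles of electrons = 17870 / 96500 = 0.1852 mol
Sn²⁺ + 2e⁻ → Sn, so n(Sn) = 0.1852 / 2 = 0.09260 mol
m = 0.09260 × 118.71 = 11.0 g

11.0 g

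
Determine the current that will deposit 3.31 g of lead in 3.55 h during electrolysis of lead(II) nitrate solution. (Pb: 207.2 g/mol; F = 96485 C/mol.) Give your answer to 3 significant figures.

0.241 A

n(Pb) = 3.31 / 207.2 = 0.01597 mol
Pb²⁺ + 2e⁻ → Pb, so n(e⁻) = 2 × 0.01597 = 0.03194 mol
Q = 0.03194 × 96485 = 3082 C
I = Q / t = 3082 / 12780 s = 0.241 A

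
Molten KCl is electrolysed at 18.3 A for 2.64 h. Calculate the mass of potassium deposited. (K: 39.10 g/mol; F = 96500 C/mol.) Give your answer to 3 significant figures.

70.5 g

Q = It = 18.3 × 9504 = 1.739×10^5 C
n(e⁻) = Q/F = 1.739×10^5/96500 = 1.802 mol
K⁺ + e⁻ → K, so n(K) = 1.802 mol
m = 1.802 × 39.10 = 70.5 g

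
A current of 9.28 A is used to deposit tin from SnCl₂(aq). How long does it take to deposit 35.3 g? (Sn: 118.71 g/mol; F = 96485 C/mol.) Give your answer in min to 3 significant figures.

103 min

n(Sn) = 35.3 / 118.71 = 0.2974 mol
Sn²⁺ + 2e⁻ → Sn, so n(e⁻) = 2 × 0.2974 = 0.5948 mol
Q = 0.5948 × 96485 = 57390 C
t = Q / I = 57390 / 9.28 = 6184 s = 103 min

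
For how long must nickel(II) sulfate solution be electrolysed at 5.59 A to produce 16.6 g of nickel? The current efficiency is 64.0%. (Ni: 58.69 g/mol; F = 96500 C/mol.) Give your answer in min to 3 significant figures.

254 min

n(Ni) = 16.6 / 58.69 = 0.2828 mol
Ni²⁺ + 2e⁻ → Ni, so n(e⁻) = 2 × 0.2828 = 0.5656 mol
Q = 0.5656 × 96500 / 0.640 = 85280 C
t = Q / I = 85280 / 5.59 = 15260 s = 254 min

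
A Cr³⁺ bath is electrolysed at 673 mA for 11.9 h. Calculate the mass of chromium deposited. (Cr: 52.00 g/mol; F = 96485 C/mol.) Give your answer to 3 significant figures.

Q = 0.673 A × 42840 s = 28830 C
n(e⁻) = 28830 / 96485 = 0.2988 mol
Cr³⁺ + 3e⁻ → Cr, so n(Cr) = 0.2988 / 3 = 0.09960 mol
m = 0.09960 × 52.00 = 5.18 g

5.18 g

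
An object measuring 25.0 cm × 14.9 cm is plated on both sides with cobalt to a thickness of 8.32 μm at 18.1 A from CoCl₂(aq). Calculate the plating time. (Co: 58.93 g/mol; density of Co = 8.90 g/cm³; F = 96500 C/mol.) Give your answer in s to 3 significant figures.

Plated area = 2 × 25.0 × 14.9 = 745.0 cm²
Volume = 745.0 × 8.32×10⁻⁴ cm = 0.6198 cm³
m(Co) = 0.6198 × 8.90 = 5.516 g
n(Co) = 5.516 / 58.93 = 0.09360 mol; n(e⁻) = 2 × 0.09360 = 0.1872 mol
Q = 0.1872 × 96500 = 18060 C
t = 18060 / 18.1 = 997.8 s

998 s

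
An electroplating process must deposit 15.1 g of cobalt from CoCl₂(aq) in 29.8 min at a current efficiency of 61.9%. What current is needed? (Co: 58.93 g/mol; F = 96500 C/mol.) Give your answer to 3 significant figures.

44.7 A

n(Co) = 15.1 / 58.93 = 0.2562 mol
Co²⁺ + 2e⁻ → Co, so n(e⁻) = 2 × 0.2562 = 0.5124 mol
Q = 0.5124 × 96500 / 0.619 = 79880 C
I = Q / t = 79880 / 1788 s = 44.7 A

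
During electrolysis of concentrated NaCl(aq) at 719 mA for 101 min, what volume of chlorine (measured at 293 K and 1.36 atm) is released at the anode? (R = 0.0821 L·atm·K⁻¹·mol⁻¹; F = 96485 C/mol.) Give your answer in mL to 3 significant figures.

Q = It = 0.719 × 6060 = 4357 C
Moles of electrons = 4357 / 96485 = 0.04516 mol
2Cl⁻ → Cl₂ + 2e⁻, so n(Cl₂) = 0.04516 / 2 = 0.02258 mol
V = nRT/P = 0.02258 × 0.0821 × 293 / 1.36 = 0.3994 L
= 399 mL

399 mL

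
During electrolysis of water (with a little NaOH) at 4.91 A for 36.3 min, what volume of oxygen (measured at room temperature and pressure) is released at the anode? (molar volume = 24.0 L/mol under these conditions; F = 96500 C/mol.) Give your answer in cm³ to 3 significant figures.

665 cm³

Charge passed = 4.91 × 2178 = 10690 C
Moles of electrons = 10690 / 96500 = 0.1108 mol
2H₂O → O₂ + 4H⁺ + 4e⁻, so n(O₂) = 0.1108 / 4 = 0.02770 mol
V = 0.02770 × 24.0 = 0.6648 L
= 665 cm³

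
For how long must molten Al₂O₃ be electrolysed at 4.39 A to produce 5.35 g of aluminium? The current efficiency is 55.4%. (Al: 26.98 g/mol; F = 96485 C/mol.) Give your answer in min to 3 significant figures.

393 min

n(Al) = 5.35 / 26.98 = 0.1983 mol
Al³⁺ + 3e⁻ → Al, so n(e⁻) = 3 × 0.1983 = 0.5949 mol
Q = 0.5949 × 96485 / 0.554 = 1.036×10^5 C
t = Q / I = 1.036×10^5 / 4.39 = 23600 s = 393 min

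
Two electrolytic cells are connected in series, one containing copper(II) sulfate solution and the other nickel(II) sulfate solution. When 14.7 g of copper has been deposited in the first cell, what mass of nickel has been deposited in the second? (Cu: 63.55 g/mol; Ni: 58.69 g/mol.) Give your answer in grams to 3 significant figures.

n(Cu) = 14.7 / 63.55 = 0.2313 mol
Cu²⁺ + 2e⁻ → Cu, so n(e⁻) = 2 × 0.2313 = 0.4626 mol
Same current for the same time ⇒ same n(e⁻) = 0.4626 mol in both cells.
Ni²⁺ + 2e⁻ → Ni, so n(Ni) = 0.4626 / 2 = 0.2313 mol
m(Ni) = 0.2313 × 58.69 = 13.6 g

13.6 g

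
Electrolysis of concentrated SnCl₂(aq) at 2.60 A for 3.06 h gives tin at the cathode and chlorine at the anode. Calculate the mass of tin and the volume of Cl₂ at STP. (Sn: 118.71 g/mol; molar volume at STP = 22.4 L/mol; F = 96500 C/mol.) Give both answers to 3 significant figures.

17.6 g Sn; 3.32 L Cl₂

Q = 2.60 × 11016 = 28640 C; n(e⁻) = 28640 / 96500 = 0.2968 mol
Cathode: Sn²⁺ + 2e⁻ → Sn → n(Sn) = 0.2968/2 = 0.1484 mol → 17.6 g
Anode: 2Cl⁻ → Cl₂ + 2e⁻ → n(Cl₂) = 0.2968/2 = 0.1484 mol → 3.32 L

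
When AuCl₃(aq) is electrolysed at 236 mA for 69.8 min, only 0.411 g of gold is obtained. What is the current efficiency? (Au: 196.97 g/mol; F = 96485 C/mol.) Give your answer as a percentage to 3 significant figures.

Q = 0.236 × 4188 = 988.4 C
n(e⁻) = 988.4 / 96485 = 0.01024 mol
Au³⁺ + 3e⁻ → Au, so theoretical n(Au) = 0.003413 mol → 0.6723 g
Efficiency = 0.411 / 0.6723 = 0.6113 = 61.1%

61.1%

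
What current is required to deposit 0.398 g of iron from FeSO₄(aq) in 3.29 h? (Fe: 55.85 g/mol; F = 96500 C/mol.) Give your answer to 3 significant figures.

n(Fe) = 0.398 / 55.85 = 0.007126 mol
Fe²⁺ + 2e⁻ → Fe, so n(e⁻) = 2 × 0.007126 = 0.01425 mol
Q = 0.01425 × 96500 = 1375 C
I = Q / t = 1375 / 11844 s = 0.116 A

0.116 A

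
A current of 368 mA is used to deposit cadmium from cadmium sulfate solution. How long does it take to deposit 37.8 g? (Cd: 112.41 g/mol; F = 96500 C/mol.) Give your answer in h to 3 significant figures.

n(Cd) = 37.8 / 112.41 = 0.3363 mol
Cd²⁺ + 2e⁻ → Cd, so n(e⁻) = 2 × 0.3363 = 0.6726 mol
Q = 0.6726 × 96500 = 64910 C
t = Q / I = 64910 / 0.368 = 1.764×10^5 s = 49.0 h

49.0 h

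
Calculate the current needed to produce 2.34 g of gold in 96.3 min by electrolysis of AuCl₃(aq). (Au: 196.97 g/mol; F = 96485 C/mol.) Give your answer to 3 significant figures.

0.595 A

n(Au) = 2.34 / 196.97 = 0.01188 mol
Au³⁺ + 3e⁻ → Au, so n(e⁻) = 3 × 0.01188 = 0.03564 mol
Q = 0.03564 × 96485 = 3439 C
I = Q / t = 3439 / 5778 s = 0.595 A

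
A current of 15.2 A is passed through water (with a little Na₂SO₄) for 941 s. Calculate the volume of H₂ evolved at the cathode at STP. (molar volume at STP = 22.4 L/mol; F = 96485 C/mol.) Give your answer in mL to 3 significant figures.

Q = 15.2 A × 941 s = 14300 C
n(e⁻) = 14300 / 96485 = 0.1482 mol
2H⁺ + 2e⁻ → H₂, so n(H₂) = 0.1482 / 2 = 0.07410 mol
V = 0.07410 × 22.4 = 1.660 L
= 1660 mL

1660 mL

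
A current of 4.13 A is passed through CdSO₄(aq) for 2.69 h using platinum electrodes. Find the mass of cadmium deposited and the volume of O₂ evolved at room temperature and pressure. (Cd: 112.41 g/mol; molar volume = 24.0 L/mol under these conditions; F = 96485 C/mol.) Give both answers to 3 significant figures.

Q = 4.13 × 9684 = 39990 C; n(e⁻) = 39990 / 96485 = 0.4145 mol
Cathode: Cd²⁺ + 2e⁻ → Cd → n(Cd) = 0.4145/2 = 0.2073 mol → 23.3 g
Anode: 2H₂O → O₂ + 4H⁺ + 4e⁻ → n(O₂) = 0.4145/4 = 0.1036 mol → 2.49 L

23.3 g Cd; 2.49 L O₂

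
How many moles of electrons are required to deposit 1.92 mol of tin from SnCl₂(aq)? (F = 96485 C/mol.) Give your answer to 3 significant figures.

Sn²⁺ + 2e⁻ → Sn, so n(e⁻) = 2 × 1.92 = 3.840 mol

3.84 mol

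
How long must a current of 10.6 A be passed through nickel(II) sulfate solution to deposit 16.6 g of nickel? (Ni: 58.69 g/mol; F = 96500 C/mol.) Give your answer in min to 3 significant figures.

85.8 min

n(Ni) = 16.6 / 58.69 = 0.2828 mol
Ni²⁺ + 2e⁻ → Ni, so n(e⁻) = 2 × 0.2828 = 0.5656 mol
Q = 0.5656 × 96500 = 54580 C
t = Q / I = 54580 / 10.6 = 5149 s = 85.8 min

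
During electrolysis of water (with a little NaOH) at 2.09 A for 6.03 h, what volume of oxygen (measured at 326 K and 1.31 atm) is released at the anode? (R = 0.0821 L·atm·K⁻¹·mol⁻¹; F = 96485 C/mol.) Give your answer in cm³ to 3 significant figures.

2400 cm³

Q = It = 2.09 × 21708 = 45370 C
n(e⁻) = Q/F = 45370/96485 = 0.4702 mol
2H₂O → O₂ + 4H⁺ + 4e⁻, so n(O₂) = 0.4702 / 4 = 0.1176 mol
V = nRT/P = 0.1176 × 0.0821 × 326 / 1.31 = 2.403 L
= 2400 cm³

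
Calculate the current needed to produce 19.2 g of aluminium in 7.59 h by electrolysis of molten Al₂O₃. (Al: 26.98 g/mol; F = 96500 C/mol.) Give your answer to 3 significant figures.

7.54 A

n(Al) = 19.2 / 26.98 = 0.7116 mol
Al³⁺ + 3e⁻ → Al, so n(e⁻) = 3 × 0.7116 = 2.135 mol
Q = 2.135 × 96500 = 2.060×10^5 C
I = Q / t = 2.060×10^5 / 27324 s = 7.54 A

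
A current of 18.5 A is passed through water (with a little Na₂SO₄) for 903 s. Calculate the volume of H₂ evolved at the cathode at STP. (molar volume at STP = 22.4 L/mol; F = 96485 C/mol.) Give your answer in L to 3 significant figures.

Charge passed = 18.5 × 903 = 16710 C
n(e⁻) = Q/F = 16710/96485 = 0.1732 mol
2H⁺ + 2e⁻ → H₂, so n(H₂) = 0.1732 / 2 = 0.08660 mol
V = 0.08660 × 22.4 = 1.940 L

1.94 L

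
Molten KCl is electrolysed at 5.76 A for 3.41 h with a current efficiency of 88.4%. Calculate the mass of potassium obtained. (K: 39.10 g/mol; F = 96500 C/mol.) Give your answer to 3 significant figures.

Q = 5.76 × 12276 = 70710 C
n(e⁻) = 70710 / 96500 = 0.7327 mol
K⁺ + e⁻ → K, so theoretical m(K) = 0.7327 × 39.10 = 28.65 g
Actual mass = 88.4% × 28.65 = 25.3 g

25.3 g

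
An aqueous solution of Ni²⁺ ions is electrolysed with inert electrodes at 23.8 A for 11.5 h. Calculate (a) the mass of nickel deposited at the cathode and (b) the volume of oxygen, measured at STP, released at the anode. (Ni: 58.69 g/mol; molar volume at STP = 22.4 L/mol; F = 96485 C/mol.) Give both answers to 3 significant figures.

Q = 23.8 × 41400 = 9.853×10^5 C; n(e⁻) = 9.853×10^5 / 96485 = 10.21 mol
Cathode: Ni²⁺ + 2e⁻ → Ni → n(Ni) = 10.21/2 = 5.105 mol → 300 g
Anode: 2H₂O → O₂ + 4H⁺ + 4e⁻ → n(O₂) = 10.21/4 = 2.553 mol → 57.2 L

300 g Ni; 57.2 L O₂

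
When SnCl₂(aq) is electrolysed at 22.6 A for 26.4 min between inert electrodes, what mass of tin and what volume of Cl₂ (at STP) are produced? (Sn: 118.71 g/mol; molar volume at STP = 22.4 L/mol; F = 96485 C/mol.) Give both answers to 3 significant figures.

Q = 22.6 × 1584 = 35800 C; n(e⁻) = 35800 / 96485 = 0.3710 mol
Cathode: Sn²⁺ + 2e⁻ → Sn → n(Sn) = 0.3710/2 = 0.1855 mol → 22.0 g
Anode: 2Cl⁻ → Cl₂ + 2e⁻ → n(Cl₂) = 0.3710/2 = 0.1855 mol → 4.16 L

22.0 g Sn; 4.16 L Cl₂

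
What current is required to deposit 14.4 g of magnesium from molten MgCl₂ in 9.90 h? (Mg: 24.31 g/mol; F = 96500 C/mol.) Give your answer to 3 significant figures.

3.21 A

n(Mg) = 14.4 / 24.31 = 0.5923 mol
Mg²⁺ + 2e⁻ → Mg, so n(e⁻) = 2 × 0.5923 = 1.185 mol
Q = 1.185 × 96500 = 1.144×10^5 C
I = Q / t = 1.144×10^5 / 35640 s = 3.21 A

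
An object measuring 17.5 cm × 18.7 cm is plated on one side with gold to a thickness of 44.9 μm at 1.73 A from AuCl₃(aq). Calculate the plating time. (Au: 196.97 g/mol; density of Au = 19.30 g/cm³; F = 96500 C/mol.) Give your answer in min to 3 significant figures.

Plated area = 17.5 × 18.7 = 327.3 cm²
Volume = 327.3 × 44.9×10⁻⁴ cm = 1.470 cm³
m(Au) = 1.470 × 19.30 = 28.37 g
n(Au) = 28.37 / 196.97 = 0.1440 mol; n(e⁻) = 3 × 0.1440 = 0.4320 mol
Q = 0.4320 × 96500 = 41690 C
t = 41690 / 1.73 = 24100 s = 402 min

402 min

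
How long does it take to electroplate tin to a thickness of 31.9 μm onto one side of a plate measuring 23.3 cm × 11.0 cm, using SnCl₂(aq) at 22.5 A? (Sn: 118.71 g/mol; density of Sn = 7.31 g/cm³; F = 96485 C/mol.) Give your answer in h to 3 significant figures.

0.120 h

Plated area = 23.3 × 11.0 = 256.3 cm²
Volume = 256.3 × 31.9×10⁻⁴ cm = 0.8176 cm³
m(Sn) = 0.8176 × 7.31 = 5.977 g
n(Sn) = 5.977 / 118.71 = 0.05035 mol; n(e⁻) = 2 × 0.05035 = 0.1007 mol
Q = 0.1007 × 96485 = 9716 C
t = 9716 / 22.5 = 431.8 s = 0.120 h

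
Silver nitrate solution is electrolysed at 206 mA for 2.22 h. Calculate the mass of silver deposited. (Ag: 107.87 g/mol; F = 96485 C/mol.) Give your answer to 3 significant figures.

1.84 g

Q = It = 0.206 × 7992 = 1646 C
n(e⁻) = Q/F = 1646/96485 = 0.01706 mol
Ag⁺ + e⁻ → Ag, so n(Ag) = 0.01706 mol
m = 0.01706 × 107.87 = 1.84 g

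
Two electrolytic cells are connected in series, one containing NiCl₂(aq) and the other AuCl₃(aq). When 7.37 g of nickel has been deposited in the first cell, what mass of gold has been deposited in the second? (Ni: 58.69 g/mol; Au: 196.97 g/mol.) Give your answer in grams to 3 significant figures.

n(Ni) = 7.37 / 58.69 = 0.1256 mol
Ni²⁺ + 2e⁻ → Ni, so n(e⁻) = 2 × 0.1256 = 0.2512 mol
Same current for the same time ⇒ same n(e⁻) = 0.2512 mol in both cells.
Au³⁺ + 3e⁻ → Au, so n(Au) = 0.2512 / 3 = 0.08373 mol
m(Au) = 0.08373 × 196.97 = 16.5 g

16.5 g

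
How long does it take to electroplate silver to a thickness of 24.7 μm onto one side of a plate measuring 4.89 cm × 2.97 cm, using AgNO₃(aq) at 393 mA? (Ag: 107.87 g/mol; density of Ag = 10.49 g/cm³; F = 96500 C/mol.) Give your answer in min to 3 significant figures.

Plated area = 4.89 × 2.97 = 14.52 cm²
Volume = 14.52 × 24.7×10⁻⁴ cm = 0.03586 cm³
m(Ag) = 0.03586 × 10.49 = 0.3762 g
n(Ag) = 0.3762 / 107.87 = 0.003488 mol; n(e⁻) = 0.003488 mol
Q = 0.003488 × 96500 = 336.6 C
t = 336.6 / 0.393 = 856.5 s = 14.3 min

14.3 min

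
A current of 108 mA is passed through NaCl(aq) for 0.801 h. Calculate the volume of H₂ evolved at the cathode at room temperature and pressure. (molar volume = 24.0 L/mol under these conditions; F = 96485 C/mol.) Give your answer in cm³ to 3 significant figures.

Q = It = 0.108 × 2883.6 = 311.4 C
n(e⁻) = Q/F = 311.4/96485 = 0.003227 mol
2H⁺ + 2e⁻ → H₂, so n(H₂) = 0.003227 / 2 = 0.001614 mol
V = 0.001614 × 24.0 = 0.03874 L
= 38.7 cm³

38.7 cm³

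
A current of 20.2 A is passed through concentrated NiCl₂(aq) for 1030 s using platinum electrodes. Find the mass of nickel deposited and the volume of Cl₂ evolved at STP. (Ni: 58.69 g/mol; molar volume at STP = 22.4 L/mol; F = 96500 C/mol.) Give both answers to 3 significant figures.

6.33 g Ni; 2.41 L Cl₂

Q = 20.2 × 1030 = 20810 C; n(e⁻) = 20810 / 96500 = 0.2156 mol
Cathode: Ni²⁺ + 2e⁻ → Ni → n(Ni) = 0.2156/2 = 0.1078 mol → 6.33 g
Anode: 2Cl⁻ → Cl₂ + 2e⁻ → n(Cl₂) = 0.2156/2 = 0.1078 mol → 2.41 L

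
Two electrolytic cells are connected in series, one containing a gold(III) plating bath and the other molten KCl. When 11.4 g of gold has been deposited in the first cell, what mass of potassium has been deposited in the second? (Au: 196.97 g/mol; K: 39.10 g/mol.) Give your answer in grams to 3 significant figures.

n(Au) = 11.4 / 196.97 = 0.05788 mol
Au³⁺ + 3e⁻ → Au, so n(e⁻) = 3 × 0.05788 = 0.1736 mol
The cells are in series, so the same charge (and hence the same n(e⁻) = 0.1736 mol) passes through both.
K⁺ + e⁻ → K, so n(K) = 0.1736 mol
m(K) = 0.1736 × 39.10 = 6.79 g

6.79 g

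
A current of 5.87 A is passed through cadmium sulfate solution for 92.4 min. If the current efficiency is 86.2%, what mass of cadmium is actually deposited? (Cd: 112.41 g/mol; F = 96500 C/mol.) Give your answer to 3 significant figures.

Q = 5.87 × 5544 = 32540 C
n(e⁻) = 32540 / 96500 = 0.3372 mol
Cd²⁺ + 2e⁻ → Cd, so theoretical m(Cd) = 0.1686 × 112.41 = 18.95 g
Actual mass = 86.2% × 18.95 = 16.3 g

16.3 g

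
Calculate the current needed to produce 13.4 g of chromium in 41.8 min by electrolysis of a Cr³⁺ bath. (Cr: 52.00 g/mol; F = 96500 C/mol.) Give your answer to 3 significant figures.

n(Cr) = 13.4 / 52.00 = 0.2577 mol
Cr³⁺ + 3e⁻ → Cr, so n(e⁻) = 3 × 0.2577 = 0.7731 mol
Q = 0.7731 × 96500 = 74600 C
I = Q / t = 74600 / 2508 s = 29.7 A

29.7 A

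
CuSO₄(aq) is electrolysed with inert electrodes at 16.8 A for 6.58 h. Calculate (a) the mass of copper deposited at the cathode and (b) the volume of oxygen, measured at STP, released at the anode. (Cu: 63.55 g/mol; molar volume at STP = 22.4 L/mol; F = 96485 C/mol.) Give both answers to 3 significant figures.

131 g Cu; 23.1 L O₂

Q = 16.8 × 23688 = 3.980×10^5 C; n(e⁻) = 3.980×10^5 / 96485 = 4.125 mol
Cathode: Cu²⁺ + 2e⁻ → Cu → n(Cu) = 4.125/2 = 2.063 mol → 131 g
Anode: 2H₂O → O₂ + 4H⁺ + 4e⁻ → n(O₂) = 4.125/4 = 1.031 mol → 23.1 L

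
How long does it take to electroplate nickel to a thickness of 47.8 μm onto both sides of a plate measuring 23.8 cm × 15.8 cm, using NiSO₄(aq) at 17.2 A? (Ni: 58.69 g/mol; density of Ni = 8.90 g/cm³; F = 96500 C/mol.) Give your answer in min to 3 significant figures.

102 min

Plated area = 2 × 23.8 × 15.8 = 752.1 cm²
Volume = 752.1 × 47.8×10⁻⁴ cm = 3.595 cm³
m(Ni) = 3.595 × 8.90 = 32.00 g
n(Ni) = 32.00 / 58.69 = 0.5452 mol; n(e⁻) = 2 × 0.5452 = 1.090 mol
Q = 1.090 × 96500 = 1.052×10^5 C
t = 1.052×10^5 / 17.2 = 6116 s = 102 min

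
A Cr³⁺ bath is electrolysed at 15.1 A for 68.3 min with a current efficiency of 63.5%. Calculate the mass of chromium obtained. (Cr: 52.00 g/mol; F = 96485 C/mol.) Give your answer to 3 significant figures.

7.06 g

Q = 15.1 × 4098 = 61880 C
n(e⁻) = 61880 / 96485 = 0.6413 mol
Cr³⁺ + 3e⁻ → Cr, so theoretical m(Cr) = 0.2138 × 52.00 = 11.12 g
Actual mass = 63.5% × 11.12 = 7.06 g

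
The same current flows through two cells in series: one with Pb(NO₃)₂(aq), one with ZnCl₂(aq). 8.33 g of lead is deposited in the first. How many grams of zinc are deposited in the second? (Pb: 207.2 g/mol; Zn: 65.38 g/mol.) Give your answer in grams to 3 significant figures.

2.63 g

n(Pb) = 8.33 / 207.2 = 0.04020 mol
Pb²⁺ + 2e⁻ → Pb, so n(e⁻) = 2 × 0.04020 = 0.08040 mol
Same current for the same time ⇒ same n(e⁻) = 0.08040 mol in both cells.
Zn²⁺ + 2e⁻ → Zn, so n(Zn) = 0.08040 / 2 = 0.04020 mol
m(Zn) = 0.04020 × 65.38 = 2.63 g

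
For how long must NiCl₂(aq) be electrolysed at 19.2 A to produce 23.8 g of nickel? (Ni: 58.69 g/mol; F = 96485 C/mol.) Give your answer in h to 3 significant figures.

1.13 h

n(Ni) = 23.8 / 58.69 = 0.4055 mol
Ni²⁺ + 2e⁻ → Ni, so n(e⁻) = 2 × 0.4055 = 0.8110 mol
Q = 0.8110 × 96485 = 78250 C
t = Q / I = 78250 / 19.2 = 4076 s = 1.13 h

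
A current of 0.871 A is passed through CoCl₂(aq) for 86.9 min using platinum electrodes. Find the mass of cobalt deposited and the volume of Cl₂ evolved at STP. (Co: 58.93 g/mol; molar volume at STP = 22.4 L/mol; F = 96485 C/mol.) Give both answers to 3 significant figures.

1.39 g Co; 0.527 L Cl₂

Q = 0.871 × 5214 = 4541 C; n(e⁻) = 4541 / 96485 = 0.04706 mol
Cathode: Co²⁺ + 2e⁻ → Co → n(Co) = 0.04706/2 = 0.02353 mol → 1.39 g
Anode: 2Cl⁻ → Cl₂ + 2e⁻ → n(Cl₂) = 0.04706/2 = 0.02353 mol → 0.527 L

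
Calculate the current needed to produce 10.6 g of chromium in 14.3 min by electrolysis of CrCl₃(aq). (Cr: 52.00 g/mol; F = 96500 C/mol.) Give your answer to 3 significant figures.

68.8 A

n(Cr) = 10.6 / 52.00 = 0.2038 mol
Cr³⁺ + 3e⁻ → Cr, so n(e⁻) = 3 × 0.2038 = 0.6114 mol
Q = 0.6114 × 96500 = 59000 C
I = Q / t = 59000 / 858 s = 68.8 A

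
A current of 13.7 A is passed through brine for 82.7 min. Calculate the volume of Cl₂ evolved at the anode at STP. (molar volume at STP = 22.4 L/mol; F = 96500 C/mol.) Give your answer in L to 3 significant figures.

7.89 L

Q = It = 13.7 × 4962 = 67980 C
n(e⁻) = Q/F = 67980/96500 = 0.7045 mol
2Cl⁻ → Cl₂ + 2e⁻, so n(Cl₂) = 0.7045 / 2 = 0.3523 mol
V = 0.3523 × 22.4 = 7.892 L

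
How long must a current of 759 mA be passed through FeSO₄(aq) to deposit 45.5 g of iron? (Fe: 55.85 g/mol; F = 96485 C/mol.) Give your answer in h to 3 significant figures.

57.5 h

n(Fe) = 45.5 / 55.85 = 0.8147 mol
Fe²⁺ + 2e⁻ → Fe, so n(e⁻) = 2 × 0.8147 = 1.629 mol
Q = 1.629 × 96485 = 1.572×10^5 C
t = Q / I = 1.572×10^5 / 0.759 = 2.071×10^5 s = 57.5 h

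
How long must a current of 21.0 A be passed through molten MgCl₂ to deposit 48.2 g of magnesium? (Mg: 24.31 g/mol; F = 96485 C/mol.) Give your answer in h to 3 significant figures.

5.06 h

n(Mg) = 48.2 / 24.31 = 1.983 mol
Mg²⁺ + 2e⁻ → Mg, so n(e⁻) = 2 × 1.983 = 3.966 mol
Q = 3.966 × 96485 = 3.827×10^5 C
t = Q / I = 3.827×10^5 / 21.0 = 18220 s = 5.06 h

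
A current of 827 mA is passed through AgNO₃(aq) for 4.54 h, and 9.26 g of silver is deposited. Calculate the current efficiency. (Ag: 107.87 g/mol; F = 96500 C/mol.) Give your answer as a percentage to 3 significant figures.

Q = 0.827 × 16344 = 13520 C
n(e⁻) = 13520 / 96500 = 0.1401 mol
Ag⁺ + e⁻ → Ag, so theoretical n(Ag) = 0.1401 mol → 15.11 g
Efficiency = 9.26 / 15.11 = 0.6128 = 61.3%

61.3%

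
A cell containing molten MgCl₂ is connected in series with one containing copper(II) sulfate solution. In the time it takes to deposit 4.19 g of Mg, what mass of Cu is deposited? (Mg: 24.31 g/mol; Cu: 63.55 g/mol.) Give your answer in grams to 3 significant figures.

n(Mg) = 4.19 / 24.31 = 0.1724 mol
Mg²⁺ + 2e⁻ → Mg, so n(e⁻) = 2 × 0.1724 = 0.3448 mol
In series, the same 0.3448 mol of electrons flows through the second cell.
Cu²⁺ + 2e⁻ → Cu, so n(Cu) = 0.3448 / 2 = 0.1724 mol
m(Cu) = 0.1724 × 63.55 = 11.0 g

11.0 g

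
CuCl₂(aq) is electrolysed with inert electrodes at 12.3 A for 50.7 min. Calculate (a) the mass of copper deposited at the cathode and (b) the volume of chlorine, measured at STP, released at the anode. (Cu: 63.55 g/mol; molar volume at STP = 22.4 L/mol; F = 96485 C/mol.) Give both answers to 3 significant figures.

12.3 g Cu; 4.34 L Cl₂

Q = 12.3 × 3042 = 37420 C; n(e⁻) = 37420 / 96485 = 0.3878 mol
Cathode: Cu²⁺ + 2e⁻ → Cu → n(Cu) = 0.3878/2 = 0.1939 mol → 12.3 g
Anode: 2Cl⁻ → Cl₂ + 2e⁻ → n(Cl₂) = 0.3878/2 = 0.1939 mol → 4.34 L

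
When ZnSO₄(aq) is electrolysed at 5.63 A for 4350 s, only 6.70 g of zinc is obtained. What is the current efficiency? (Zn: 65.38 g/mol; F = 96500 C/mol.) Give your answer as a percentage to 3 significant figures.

80.8%

Q = 5.63 × 4350 = 24490 C
n(e⁻) = 24490 / 96500 = 0.2538 mol
Zn²⁺ + 2e⁻ → Zn, so theoretical n(Zn) = 0.1269 mol → 8.297 g
Efficiency = 6.70 / 8.297 = 0.8075 = 80.8%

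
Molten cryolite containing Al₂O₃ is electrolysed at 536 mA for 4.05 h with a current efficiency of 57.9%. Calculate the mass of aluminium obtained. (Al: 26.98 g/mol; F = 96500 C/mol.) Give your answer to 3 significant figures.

Q = 0.536 × 14580 = 7815 C
n(e⁻) = 7815 / 96500 = 0.08098 mol
Al³⁺ + 3e⁻ → Al, so theoretical m(Al) = 0.02699 × 26.98 = 0.7282 g
Actual mass = 57.9% × 0.7282 = 0.422 g

0.422 g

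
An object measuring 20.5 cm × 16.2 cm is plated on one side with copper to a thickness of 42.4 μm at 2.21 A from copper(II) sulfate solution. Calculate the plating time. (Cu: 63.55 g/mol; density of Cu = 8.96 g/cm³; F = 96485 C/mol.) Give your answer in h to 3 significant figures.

Plated area = 20.5 × 16.2 = 332.1 cm²
Volume = 332.1 × 42.4×10⁻⁴ cm = 1.408 cm³
m(Cu) = 1.408 × 8.96 = 12.62 g
n(Cu) = 12.62 / 63.55 = 0.1986 mol; n(e⁻) = 2 × 0.1986 = 0.3972 mol
Q = 0.3972 × 96485 = 38320 C
t = 38320 / 2.21 = 17340 s = 4.82 h

4.82 h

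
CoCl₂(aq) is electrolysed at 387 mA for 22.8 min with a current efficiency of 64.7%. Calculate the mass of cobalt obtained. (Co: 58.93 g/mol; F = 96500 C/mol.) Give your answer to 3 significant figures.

0.105 g

Q = 0.387 × 1368 = 529.4 C
n(e⁻) = 529.4 / 96500 = 0.005486 mol
Co²⁺ + 2e⁻ → Co, so theoretical m(Co) = 0.002743 × 58.93 = 0.1616 g
Actual mass = 64.7% × 0.1616 = 0.105 g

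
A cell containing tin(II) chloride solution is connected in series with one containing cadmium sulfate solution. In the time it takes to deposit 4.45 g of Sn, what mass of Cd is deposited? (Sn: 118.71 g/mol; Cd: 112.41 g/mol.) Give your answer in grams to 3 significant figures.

n(Sn) = 4.45 / 118.71 = 0.03749 mol
Sn²⁺ + 2e⁻ → Sn, so n(e⁻) = 2 × 0.03749 = 0.07498 mol
Since the cells are in series, n(e⁻) in the Cd cell is also 0.07498 mol.
Cd²⁺ + 2e⁻ → Cd, so n(Cd) = 0.07498 / 2 = 0.03749 mol
m(Cd) = 0.03749 × 112.41 = 4.21 g

4.21 g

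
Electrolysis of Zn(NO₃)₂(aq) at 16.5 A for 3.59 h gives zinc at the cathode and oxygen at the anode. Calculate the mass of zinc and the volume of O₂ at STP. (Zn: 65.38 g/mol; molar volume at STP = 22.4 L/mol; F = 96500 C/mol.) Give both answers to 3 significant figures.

72.2 g Zn; 12.4 L O₂

Q = 16.5 × 12924 = 2.132×10^5 C; n(e⁻) = 2.132×10^5 / 96500 = 2.209 mol
Cathode: Zn²⁺ + 2e⁻ → Zn → n(Zn) = 2.209/2 = 1.105 mol → 72.2 g
Anode: 2H₂O → O₂ + 4H⁺ + 4e⁻ → n(O₂) = 2.209/4 = 0.5523 mol → 12.4 L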